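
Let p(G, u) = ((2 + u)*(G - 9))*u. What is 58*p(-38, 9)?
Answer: -269874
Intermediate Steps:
p(G, u) = u*(-9 + G)*(2 + u) (p(G, u) = ((2 + u)*(-9 + G))*u = ((-9 + G)*(2 + u))*u = u*(-9 + G)*(2 + u))
58*p(-38, 9) = 58*(9*(-18 - 9*9 + 2*(-38) - 38*9)) = 58*(9*(-18 - 81 - 76 - 342)) = 58*(9*(-517)) = 58*(-4653) = -269874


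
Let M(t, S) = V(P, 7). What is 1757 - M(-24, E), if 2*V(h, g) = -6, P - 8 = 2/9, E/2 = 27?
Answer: 1760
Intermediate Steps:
E = 54 (E = 2*27 = 54)
P = 74/9 (P = 8 + 2/9 = 74/9 ≈ 8.2222)
V(h, g) = -3 (V(h, g) = (½)*(-6) = -3)
M(t, S) = -3
1757 - M(-24, E) = 1757 - 1*(-3) = 1757 + 3 = 1760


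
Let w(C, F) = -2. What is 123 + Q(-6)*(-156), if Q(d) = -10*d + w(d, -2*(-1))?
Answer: -8925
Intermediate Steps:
Q(d) = -2 - 10*d (Q(d) = -10*d - 2 = -2 - 10*d)
123 + Q(-6)*(-156) = 123 + (-2 - 10*(-6))*(-156) = 123 + (-2 + 60)*(-156) = 123 + 58*(-156) = 123 - 9048 = -8925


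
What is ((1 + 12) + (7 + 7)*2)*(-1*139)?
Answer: -5699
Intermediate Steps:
((1 + 12) + (7 + 7)*2)*(-1*139) = (13 + 14*2)*(-139) = (13 + 28)*(-139) = 41*(-139) = -5699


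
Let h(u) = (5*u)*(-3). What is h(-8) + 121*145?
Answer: 17665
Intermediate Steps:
h(u) = -15*u
h(-8) + 121*145 = -15*(-8) + 121*145 = 120 + 17545 = 17665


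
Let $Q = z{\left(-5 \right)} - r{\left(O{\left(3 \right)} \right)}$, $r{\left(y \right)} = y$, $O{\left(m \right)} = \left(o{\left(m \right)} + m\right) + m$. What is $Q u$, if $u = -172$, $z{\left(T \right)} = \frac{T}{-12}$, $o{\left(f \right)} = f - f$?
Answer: $\frac{2881}{3} \approx 960.33$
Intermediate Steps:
$o{\left(f \right)} = 0$
$z{\left(T \right)} = - \frac{T}{12}$ ($z{\left(T \right)} = T \left(- \frac{1}{12}\right) = - \frac{T}{12}$)
$O{\left(m \right)} = 2 m$ ($O{\left(m \right)} = \left(0 + m\right) + m = m + m = 2 m$)
$Q = - \frac{67}{12}$ ($Q = \left(- \frac{1}{12}\right) \left(-5\right) - 2 \cdot 3 = \frac{5}{12} - 6 = - \frac{67}{12} \approx -5.5833$)
$Q u = \left(- \frac{67}{12}\right) \left(-172\right) = \frac{2881}{3}$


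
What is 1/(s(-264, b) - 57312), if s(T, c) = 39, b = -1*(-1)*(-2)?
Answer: -1/57273 ≈ -1.7460e-5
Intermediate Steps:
b = -2 (b = 1*(-2) = -2)
1/(s(-264, b) - 57312) = 1/(39 - 57312) = 1/(-57273) = -1/57273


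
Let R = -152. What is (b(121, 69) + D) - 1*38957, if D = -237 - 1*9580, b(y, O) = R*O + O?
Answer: -59193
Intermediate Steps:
b(y, O) = -151*O (b(y, O) = -152*O + O = -151*O)
D = -9817 (D = -237 - 9580 = -9817)
(b(121, 69) + D) - 1*38957 = (-151*69 - 9817) - 1*38957 = (-10419 - 9817) - 38957 = -20236 - 38957 = -59193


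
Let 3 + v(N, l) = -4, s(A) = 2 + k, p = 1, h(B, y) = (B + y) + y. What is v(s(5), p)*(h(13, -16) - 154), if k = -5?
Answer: 1211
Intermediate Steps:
h(B, y) = B + 2*y
s(A) = -3 (s(A) = 2 - 5 = -3)
v(N, l) = -7 (v(N, l) = -3 - 4 = -7)
v(s(5), p)*(h(13, -16) - 154) = -7*((13 + 2*(-16)) - 154) = -7*((13 - 32) - 154) = -7*(-19 - 154) = -7*(-173) = 1211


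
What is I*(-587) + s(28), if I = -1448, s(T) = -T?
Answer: 849948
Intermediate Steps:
I*(-587) + s(28) = -1448*(-587) - 1*28 = 849976 - 28 = 849948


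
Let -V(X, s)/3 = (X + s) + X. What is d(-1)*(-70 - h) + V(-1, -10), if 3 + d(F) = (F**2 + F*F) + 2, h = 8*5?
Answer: -74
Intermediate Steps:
h = 40
d(F) = -1 + 2*F**2 (d(F) = -3 + ((F**2 + F*F) + 2) = -3 + ((F**2 + F**2) + 2) = -3 + (2*F**2 + 2) = -3 + (2 + 2*F**2) = -1 + 2*F**2)
V(X, s) = -6*X - 3*s (V(X, s) = -3*((X + s) + X) = -3*(s + 2*X) = -6*X - 3*s)
d(-1)*(-70 - h) + V(-1, -10) = (-1 + 2*(-1)**2)*(-70 - 1*40) + (-6*(-1) - 3*(-10)) = (-1 + 2*1)*(-70 - 40) + (6 + 30) = (-1 + 2)*(-110) + 36 = 1*(-110) + 36 = -110 + 36 = -74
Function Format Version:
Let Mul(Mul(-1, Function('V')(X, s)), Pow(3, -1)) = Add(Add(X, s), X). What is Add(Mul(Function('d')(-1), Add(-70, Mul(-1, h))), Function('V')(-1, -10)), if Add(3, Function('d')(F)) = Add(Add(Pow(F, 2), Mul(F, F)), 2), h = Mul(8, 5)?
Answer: -74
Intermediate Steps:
h = 40
Function('d')(F) = Add(-1, Mul(2, Pow(F, 2))) (Function('d')(F) = Add(-3, Add(Add(Pow(F, 2), Mul(F, F)), 2)) = Add(-3, Add(Add(Pow(F, 2), Pow(F, 2)), 2)) = Add(-3, Add(Mul(2, Pow(F, 2)), 2)) = Add(-3, Add(2, Mul(2, Pow(F, 2)))) = Add(-1, Mul(2, Pow(F, 2))))
Function('V')(X, s) = Add(Mul(-6, X), Mul(-3, s)) (Function('V')(X, s) = Mul(-3, Add(Add(X, s), X)) = Mul(-3, Add(s, Mul(2, X))) = Add(Mul(-6, X), Mul(-3, s)))
Add(Mul(Function('d')(-1), Add(-70, Mul(-1, h))), Function('V')(-1, -10)) = Add(Mul(Add(-1, Mul(2, Pow(-1, 2))), Add(-70, Mul(-1, 40))), Add(Mul(-6, -1), Mul(-3, -10))) = Add(Mul(Add(-1, Mul(2, 1)), Add(-70, -40)), Add(6, 30)) = Add(Mul(Add(-1, 2), -110), 36) = Add(Mul(1, -110), 36) = Add(-110, 36) = -74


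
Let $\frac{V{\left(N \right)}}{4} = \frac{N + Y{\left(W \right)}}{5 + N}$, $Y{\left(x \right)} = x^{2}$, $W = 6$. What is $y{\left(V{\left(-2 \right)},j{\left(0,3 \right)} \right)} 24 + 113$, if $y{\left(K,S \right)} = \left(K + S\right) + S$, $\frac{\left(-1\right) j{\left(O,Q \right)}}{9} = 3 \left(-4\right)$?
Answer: $6385$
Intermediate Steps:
$j{\left(O,Q \right)} = 108$ ($j{\left(O,Q \right)} = - 9 \cdot 3 \left(-4\right) = \left(-9\right) \left(-12\right) = 108$)
$V{\left(N \right)} = \frac{4 \left(36 + N\right)}{5 + N}$ ($V{\left(N \right)} = 4 \frac{N + 6^{2}}{5 + N} = 4 \frac{N + 36}{5 + N} = 4 \frac{36 + N}{5 + N} = \frac{4 \left(36 + N\right)}{5 + N}$)
$y{\left(K,S \right)} = K + 2 S$
$y{\left(V{\left(-2 \right)},j{\left(0,3 \right)} \right)} 24 + 113 = \left(\frac{4 \left(36 - 2\right)}{5 - 2} + 2 \cdot 108\right) 24 + 113 = \left(4 \cdot \frac{1}{3} \cdot 34 + 216\right) 24 + 113 = \left(\frac{136}{3} + 216\right) 24 + 113 = \frac{784}{3} \cdot 24 + 113 = 6272 + 113 = 6385$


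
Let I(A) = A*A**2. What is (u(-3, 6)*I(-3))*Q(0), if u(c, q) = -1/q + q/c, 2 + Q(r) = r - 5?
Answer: -819/2 ≈ -409.50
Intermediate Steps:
I(A) = A**3
Q(r) = -7 + r (Q(r) = -2 + (r - 5) = -2 + (-5 + r) = -7 + r)
(u(-3, 6)*I(-3))*Q(0) = ((-1/6 + 6/(-3))*(-3)**3)*(-7 + 0) = ((-1*1/6 + 6*(-1/3))*(-27))*(-7) = ((-1/6 - 2)*(-27))*(-7) = -13/6*(-27)*(-7) = (117/2)*(-7) = -819/2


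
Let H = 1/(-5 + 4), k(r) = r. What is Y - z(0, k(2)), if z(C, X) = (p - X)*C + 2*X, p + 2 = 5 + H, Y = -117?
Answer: -121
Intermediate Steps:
H = -1 (H = 1/(-1) = -1)
p = 2 (p = -2 + (5 - 1) = -2 + 4 = 2)
z(C, X) = 2*X + C*(2 - X) (z(C, X) = (2 - X)*C + 2*X = C*(2 - X) + 2*X = 2*X + C*(2 - X))
Y - z(0, k(2)) = -117 - (2*0 + 2*2 - 1*0*2) = -117 - (0 + 4 + 0) = -117 - 1*4 = -117 - 4 = -121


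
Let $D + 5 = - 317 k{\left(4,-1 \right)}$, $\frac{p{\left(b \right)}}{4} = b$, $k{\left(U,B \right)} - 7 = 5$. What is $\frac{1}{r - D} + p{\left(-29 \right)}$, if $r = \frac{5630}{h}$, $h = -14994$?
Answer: $- \frac{3312170431}{28553258} \approx -116.0$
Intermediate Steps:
$r = - \frac{2815}{7497}$ ($r = \frac{5630}{-14994} = 5630 \left(- \frac{1}{14994}\right) = - \frac{2815}{7497} \approx -0.37548$)
$k{\left(U,B \right)} = 12$ ($k{\left(U,B \right)} = 7 + 5 = 12$)
$p{\left(b \right)} = 4 b$
$D = -3809$ ($D = -5 - 3804 = -3809$)
$\frac{1}{r - D} + p{\left(-29 \right)} = \frac{1}{- \frac{2815}{7497} - -3809} + 4 \left(-29\right) = \frac{1}{- \frac{2815}{7497} + 3809} - 116 = \frac{1}{\frac{28553258}{7497}} - 116 = \frac{7497}{28553258} - 116 = - \frac{3312170431}{28553258}$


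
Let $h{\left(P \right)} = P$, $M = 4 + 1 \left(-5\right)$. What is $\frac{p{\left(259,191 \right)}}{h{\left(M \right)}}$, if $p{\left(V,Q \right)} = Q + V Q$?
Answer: $-49660$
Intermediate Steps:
$M = -1$ ($M = 4 - 5 = -1$)
$p{\left(V,Q \right)} = Q + Q V$
$\frac{p{\left(259,191 \right)}}{h{\left(M \right)}} = \frac{191 \left(1 + 259\right)}{-1} = 191 \cdot 260 \left(-1\right) = 49660 \left(-1\right) = -49660$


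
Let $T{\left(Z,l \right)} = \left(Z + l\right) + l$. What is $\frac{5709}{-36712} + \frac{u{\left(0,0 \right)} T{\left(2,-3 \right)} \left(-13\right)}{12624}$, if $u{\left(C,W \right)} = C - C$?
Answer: $- \frac{5709}{36712} \approx -0.15551$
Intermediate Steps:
$u{\left(C,W \right)} = 0$
$T{\left(Z,l \right)} = Z + 2 l$
$\frac{5709}{-36712} + \frac{u{\left(0,0 \right)} T{\left(2,-3 \right)} \left(-13\right)}{12624} = \frac{5709}{-36712} + \frac{0 \left(2 + 2 \left(-3\right)\right) \left(-13\right)}{12624} = 5709 \left(- \frac{1}{36712}\right) + 0 \left(2 - 6\right) \left(-13\right) \frac{1}{12624} = - \frac{5709}{36712} + 0 \left(-4\right) \left(-13\right) \frac{1}{12624} = - \frac{5709}{36712} + 0 \left(-13\right) \frac{1}{12624} = - \frac{5709}{36712} + 0 \cdot \frac{1}{12624} = - \frac{5709}{36712} + 0 = - \frac{5709}{36712}$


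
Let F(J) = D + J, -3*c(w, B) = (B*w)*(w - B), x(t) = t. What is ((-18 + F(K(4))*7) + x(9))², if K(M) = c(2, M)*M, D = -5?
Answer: 99856/9 ≈ 11095.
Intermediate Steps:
c(w, B) = -B*w*(w - B)/3
K(M) = 2*M²*(-2 + M)/3 (K(M) = ((⅓)*M*2*(M - 1*2))*M = ((⅓)*M*2*(M - 2))*M = ((⅓)*M*2*(-2 + M))*M = (2*M*(-2 + M)/3)*M = 2*M²*(-2 + M)/3)
F(J) = -5 + J
((-18 + F(K(4))*7) + x(9))² = ((-18 + (-5 + (⅔)*4²*(-2 + 4))*7) + 9)² = ((-18 + (-5 + (⅔)*16*2)*7) + 9)² = ((-18 + (-5 + 64/3)*7) + 9)² = ((-18 + (49/3)*7) + 9)² = ((-18 + 343/3) + 9)² = (289/3 + 9)² = (316/3)² = 99856/9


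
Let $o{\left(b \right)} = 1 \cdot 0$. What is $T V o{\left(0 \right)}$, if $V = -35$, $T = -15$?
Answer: $0$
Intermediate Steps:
$o{\left(b \right)} = 0$
$T V o{\left(0 \right)} = \left(-15\right) \left(-35\right) 0 = 525 \cdot 0 = 0$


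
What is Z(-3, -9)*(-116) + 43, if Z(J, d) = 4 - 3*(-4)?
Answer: -1813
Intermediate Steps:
Z(J, d) = 16 (Z(J, d) = 4 + 12 = 16)
Z(-3, -9)*(-116) + 43 = 16*(-116) + 43 = -1856 + 43 = -1813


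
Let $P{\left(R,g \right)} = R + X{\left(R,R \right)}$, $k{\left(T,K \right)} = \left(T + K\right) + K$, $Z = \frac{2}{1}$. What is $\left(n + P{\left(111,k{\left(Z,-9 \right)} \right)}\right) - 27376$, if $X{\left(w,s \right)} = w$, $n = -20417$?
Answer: $-47571$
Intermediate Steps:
$Z = 2$ ($Z = 2 \cdot 1 = 2$)
$k{\left(T,K \right)} = T + 2 K$ ($k{\left(T,K \right)} = \left(K + T\right) + K = T + 2 K$)
$P{\left(R,g \right)} = 2 R$ ($P{\left(R,g \right)} = R + R = 2 R$)
$\left(n + P{\left(111,k{\left(Z,-9 \right)} \right)}\right) - 27376 = \left(-20417 + 2 \cdot 111\right) - 27376 = \left(-20417 + 222\right) - 27376 = -20195 - 27376 = -47571$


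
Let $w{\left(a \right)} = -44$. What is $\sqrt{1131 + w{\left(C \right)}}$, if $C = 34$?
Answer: $\sqrt{1087} \approx 32.97$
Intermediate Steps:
$\sqrt{1131 + w{\left(C \right)}} = \sqrt{1131 - 44} = \sqrt{1087}$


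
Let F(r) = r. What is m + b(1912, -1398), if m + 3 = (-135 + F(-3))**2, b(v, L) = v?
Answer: 20953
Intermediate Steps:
m = 19041 (m = -3 + (-135 - 3)**2 = -3 + (-138)**2 = -3 + 19044 = 19041)
m + b(1912, -1398) = 19041 + 1912 = 20953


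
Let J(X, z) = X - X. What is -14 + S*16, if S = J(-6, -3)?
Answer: -14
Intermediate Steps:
J(X, z) = 0
S = 0
-14 + S*16 = -14 + 0*16 = -14 + 0 = -14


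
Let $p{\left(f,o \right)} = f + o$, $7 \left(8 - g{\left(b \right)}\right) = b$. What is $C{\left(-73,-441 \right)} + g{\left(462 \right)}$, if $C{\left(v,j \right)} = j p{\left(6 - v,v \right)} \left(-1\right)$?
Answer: $2588$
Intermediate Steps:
$g{\left(b \right)} = 8 - \frac{b}{7}$
$C{\left(v,j \right)} = - 6 j$ ($C{\left(v,j \right)} = j \left(\left(6 - v\right) + v\right) \left(-1\right) = j 6 \left(-1\right) = 6 j \left(-1\right) = - 6 j$)
$C{\left(-73,-441 \right)} + g{\left(462 \right)} = \left(-6\right) \left(-441\right) + \left(8 - 66\right) = 2646 + \left(8 - 66\right) = 2646 - 58 = 2588$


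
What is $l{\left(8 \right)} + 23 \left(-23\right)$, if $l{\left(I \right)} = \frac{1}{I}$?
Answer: $- \frac{4231}{8} \approx -528.88$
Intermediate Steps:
$l{\left(8 \right)} + 23 \left(-23\right) = \frac{1}{8} + 23 \left(-23\right) = \frac{1}{8} - 529 = - \frac{4231}{8}$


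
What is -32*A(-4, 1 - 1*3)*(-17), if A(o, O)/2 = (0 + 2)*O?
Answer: -4352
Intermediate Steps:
A(o, O) = 4*O (A(o, O) = 2*((0 + 2)*O) = 2*(2*O) = 4*O)
-32*A(-4, 1 - 1*3)*(-17) = -128*(1 - 1*3)*(-17) = -128*(1 - 3)*(-17) = -128*(-2)*(-17) = -32*(-8)*(-17) = 256*(-17) = -4352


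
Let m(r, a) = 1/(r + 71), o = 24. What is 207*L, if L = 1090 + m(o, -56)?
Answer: 21435057/95 ≈ 2.2563e+5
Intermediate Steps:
m(r, a) = 1/(71 + r)
L = 103551/95 (L = 1090 + 1/(71 + 24) = 1090 + 1/95 = 103551/95 ≈ 1090.0)
207*L = 207*(103551/95) = 21435057/95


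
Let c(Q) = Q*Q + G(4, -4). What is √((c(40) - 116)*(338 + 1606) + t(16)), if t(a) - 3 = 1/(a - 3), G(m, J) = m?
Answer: 2*√122215522/13 ≈ 1700.8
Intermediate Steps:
c(Q) = 4 + Q² (c(Q) = Q*Q + 4 = Q² + 4 = 4 + Q²)
t(a) = 3 + 1/(-3 + a) (t(a) = 3 + 1/(a - 3) = 3 + 1/(-3 + a))
√((c(40) - 116)*(338 + 1606) + t(16)) = √(((4 + 40²) - 116)*(338 + 1606) + (-8 + 3*16)/(-3 + 16)) = √(((4 + 1600) - 116)*1944 + (-8 + 48)/13) = √((1604 - 116)*1944 + (1/13)*40) = √(1488*1944 + 40/13) = √(2892672 + 40/13) = √(37604776/13) = 2*√122215522/13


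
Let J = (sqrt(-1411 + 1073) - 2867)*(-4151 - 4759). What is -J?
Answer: -25544970 + 115830*I*sqrt(2) ≈ -2.5545e+7 + 1.6381e+5*I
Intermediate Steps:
J = 25544970 - 115830*I*sqrt(2) (J = (sqrt(-338) - 2867)*(-8910) = (13*I*sqrt(2) - 2867)*(-8910) = (-2867 + 13*I*sqrt(2))*(-8910) = 25544970 - 115830*I*sqrt(2) ≈ 2.5545e+7 - 1.6381e+5*I)
-J = -(25544970 - 115830*I*sqrt(2)) = -25544970 + 115830*I*sqrt(2)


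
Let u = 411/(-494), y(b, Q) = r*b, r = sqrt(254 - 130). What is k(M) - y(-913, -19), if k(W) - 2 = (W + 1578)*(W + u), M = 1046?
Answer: 677403150/247 + 1826*sqrt(31) ≈ 2.7527e+6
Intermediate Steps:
r = 2*sqrt(31) (r = sqrt(124) = 2*sqrt(31) ≈ 11.136)
y(b, Q) = 2*b*sqrt(31) (y(b, Q) = (2*sqrt(31))*b = 2*b*sqrt(31))
u = -411/494 (u = 411*(-1/494) = -411/494 ≈ -0.83198)
k(W) = 2 + (1578 + W)*(-411/494 + W) (k(W) = 2 + (W + 1578)*(W - 411/494) = 2 + (1578 + W)*(-411/494 + W))
k(M) - y(-913, -19) = (-323785/247 + 1046**2 + (779121/494)*1046) - 2*(-913)*sqrt(31) = (-323785/247 + 1094116 + 407480283/247) - (-1826)*sqrt(31) = 677403150/247 + 1826*sqrt(31)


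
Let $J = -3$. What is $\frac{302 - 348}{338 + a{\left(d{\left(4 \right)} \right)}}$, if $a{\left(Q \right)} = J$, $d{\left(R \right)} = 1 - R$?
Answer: $- \frac{46}{335} \approx -0.13731$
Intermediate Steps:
$a{\left(Q \right)} = -3$
$\frac{302 - 348}{338 + a{\left(d{\left(4 \right)} \right)}} = \frac{302 - 348}{338 - 3} = - \frac{46}{335}$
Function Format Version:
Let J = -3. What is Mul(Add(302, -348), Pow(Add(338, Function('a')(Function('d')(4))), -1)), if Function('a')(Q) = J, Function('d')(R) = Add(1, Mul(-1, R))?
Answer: Rational(-46, 335) ≈ -0.13731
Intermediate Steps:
Function('a')(Q) = -3
Mul(Add(302, -348), Pow(Add(338, Function('a')(Function('d')(4))), -1)) = Mul(Add(302, -348), Pow(Add(338, -3), -1)) = Mul(-46, Pow(335, -1)) = Mul(-46, Rational(1, 335)) = Rational(-46, 335)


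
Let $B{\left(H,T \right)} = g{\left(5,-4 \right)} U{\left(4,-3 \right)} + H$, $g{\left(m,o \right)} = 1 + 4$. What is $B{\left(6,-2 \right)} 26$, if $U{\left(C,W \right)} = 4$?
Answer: $676$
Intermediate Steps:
$g{\left(m,o \right)} = 5$
$B{\left(H,T \right)} = 20 + H$ ($B{\left(H,T \right)} = 5 \cdot 4 + H = 20 + H$)
$B{\left(6,-2 \right)} 26 = \left(20 + 6\right) 26 = 26 \cdot 26 = 676$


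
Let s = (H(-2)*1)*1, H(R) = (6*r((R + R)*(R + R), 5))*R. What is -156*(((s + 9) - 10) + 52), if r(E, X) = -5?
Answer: -17316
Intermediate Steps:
H(R) = -30*R (H(R) = (6*(-5))*R = -30*R)
s = 60 (s = (-30*(-2)*1)*1 = (60*1)*1 = 60*1 = 60)
-156*(((s + 9) - 10) + 52) = -156*(((60 + 9) - 10) + 52) = -156*((69 - 10) + 52) = -156*(59 + 52) = -156*111 = -17316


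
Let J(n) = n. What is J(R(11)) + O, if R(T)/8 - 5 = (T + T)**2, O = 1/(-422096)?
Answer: 1651239551/422096 ≈ 3912.0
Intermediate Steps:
O = -1/422096 ≈ -2.3691e-6
R(T) = 40 + 32*T**2 (R(T) = 40 + 8*(T + T)**2 = 40 + 8*(2*T)**2 = 40 + 8*(4*T**2) = 40 + 32*T**2)
J(R(11)) + O = (40 + 32*11**2) - 1/422096 = (40 + 32*121) - 1/422096 = (40 + 3872) - 1/422096 = 3912 - 1/422096 = 1651239551/422096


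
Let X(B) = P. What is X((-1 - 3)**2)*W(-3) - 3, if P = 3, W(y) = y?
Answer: -12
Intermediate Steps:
X(B) = 3
X((-1 - 3)**2)*W(-3) - 3 = 3*(-3) - 3 = -9 - 3 = -12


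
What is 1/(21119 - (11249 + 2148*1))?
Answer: 1/7722 ≈ 0.00012950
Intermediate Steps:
1/(21119 - (11249 + 2148*1)) = 1/(21119 - (11249 + 2148)) = 1/(21119 - 1*13397) = 1/(21119 - 13397) = 1/7722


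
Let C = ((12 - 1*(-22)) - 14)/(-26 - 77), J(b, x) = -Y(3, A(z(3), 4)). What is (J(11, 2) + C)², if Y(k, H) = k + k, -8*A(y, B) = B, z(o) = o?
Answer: 407044/10609 ≈ 38.368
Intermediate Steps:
A(y, B) = -B/8
Y(k, H) = 2*k
J(b, x) = -6 (J(b, x) = -2*3 = -1*6 = -6)
C = -20/103 (C = ((12 + 22) - 14)/(-103) = (34 - 14)*(-1/103) = 20*(-1/103) = -20/103 ≈ -0.19417)
(J(11, 2) + C)² = (-6 - 20/103)² = (-638/103)² = 407044/10609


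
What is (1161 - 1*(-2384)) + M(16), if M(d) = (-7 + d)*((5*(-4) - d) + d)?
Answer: 3365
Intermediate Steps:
M(d) = 140 - 20*d (M(d) = (-7 + d)*((-20 - d) + d) = (-7 + d)*(-20) = 140 - 20*d)
(1161 - 1*(-2384)) + M(16) = (1161 - 1*(-2384)) + (140 - 20*16) = (1161 + 2384) + (140 - 320) = 3545 - 180 = 3365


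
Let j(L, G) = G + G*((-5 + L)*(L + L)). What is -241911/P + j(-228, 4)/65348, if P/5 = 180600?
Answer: 30663582331/4917437000 ≈ 6.2357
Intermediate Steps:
P = 903000 (P = 5*180600 = 903000)
j(L, G) = G + 2*G*L*(-5 + L) (j(L, G) = G + G*((-5 + L)*(2*L)) = G + G*(2*L*(-5 + L)) = G + 2*G*L*(-5 + L))
-241911/P + j(-228, 4)/65348 = -241911/903000 + (4*(1 - 10*(-228) + 2*(-228)²))/65348 = -241911*1/903000 + (4*(1 + 2280 + 2*51984))*(1/65348) = -80637/301000 + (4*(1 + 2280 + 103968))*(1/65348) = -80637/301000 + (4*106249)*(1/65348) = -80637/301000 + 424996*(1/65348) = -80637/301000 + 106249/16337 = 30663582331/4917437000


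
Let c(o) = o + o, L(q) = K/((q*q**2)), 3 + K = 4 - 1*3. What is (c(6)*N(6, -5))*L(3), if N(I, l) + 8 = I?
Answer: 16/9 ≈ 1.7778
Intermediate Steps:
K = -2 (K = -3 + (4 - 1*3) = -3 + (4 - 3) = -3 + 1 = -2)
L(q) = -2/q**3
N(I, l) = -8 + I
c(o) = 2*o
(c(6)*N(6, -5))*L(3) = ((2*6)*(-8 + 6))*(-2/3**3) = (12*(-2))*(-2*1/27) = -24*(-2/27) = 16/9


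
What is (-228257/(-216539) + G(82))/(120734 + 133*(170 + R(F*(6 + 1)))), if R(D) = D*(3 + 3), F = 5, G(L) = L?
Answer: 17984455/37087500686 ≈ 0.00048492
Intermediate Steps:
R(D) = 6*D (R(D) = D*6 = 6*D)
(-228257/(-216539) + G(82))/(120734 + 133*(170 + R(F*(6 + 1)))) = (-228257/(-216539) + 82)/(120734 + 133*(170 + 6*(5*(6 + 1)))) = (-228257*(-1/216539) + 82)/(120734 + 133*(170 + 6*(5*7))) = (228257/216539 + 82)/(120734 + 133*(170 + 6*35)) = 17984455/(216539*(120734 + 133*(170 + 210))) = 17984455/(216539*(120734 + 133*380)) = 17984455/(216539*(120734 + 50540)) = (17984455/216539)/171274 = (17984455/216539)*(1/171274) = 17984455/37087500686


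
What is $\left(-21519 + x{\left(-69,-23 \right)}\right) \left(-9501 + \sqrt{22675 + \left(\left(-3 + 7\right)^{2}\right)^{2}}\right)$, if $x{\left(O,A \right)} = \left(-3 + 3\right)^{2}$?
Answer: $204452019 - 21519 \sqrt{22931} \approx 2.0119 \cdot 10^{8}$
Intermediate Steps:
$x{\left(O,A \right)} = 0$ ($x{\left(O,A \right)} = 0^{2} = 0$)
$\left(-21519 + x{\left(-69,-23 \right)}\right) \left(-9501 + \sqrt{22675 + \left(\left(-3 + 7\right)^{2}\right)^{2}}\right) = \left(-21519 + 0\right) \left(-9501 + \sqrt{22675 + \left(\left(-3 + 7\right)^{2}\right)^{2}}\right) = - 21519 \left(-9501 + \sqrt{22675 + \left(4^{2}\right)^{2}}\right) = - 21519 \left(-9501 + \sqrt{22675 + 16^{2}}\right) = - 21519 \left(-9501 + \sqrt{22675 + 256}\right) = - 21519 \left(-9501 + \sqrt{22931}\right) = 204452019 - 21519 \sqrt{22931}$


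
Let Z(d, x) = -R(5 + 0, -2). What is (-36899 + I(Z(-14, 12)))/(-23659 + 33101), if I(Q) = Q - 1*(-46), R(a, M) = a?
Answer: -18429/4721 ≈ -3.9036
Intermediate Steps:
Z(d, x) = -5 (Z(d, x) = -(5 + 0) = -1*5 = -5)
I(Q) = 46 + Q (I(Q) = Q + 46 = 46 + Q)
(-36899 + I(Z(-14, 12)))/(-23659 + 33101) = (-36899 + (46 - 5))/(-23659 + 33101) = (-36899 + 41)/9442 = -36858*1/9442 = -18429/4721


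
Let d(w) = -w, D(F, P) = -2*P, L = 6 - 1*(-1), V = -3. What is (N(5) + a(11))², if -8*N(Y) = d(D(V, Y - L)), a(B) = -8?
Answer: 225/4 ≈ 56.250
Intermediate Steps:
L = 7 (L = 6 + 1 = 7)
N(Y) = 7/4 - Y/4 (N(Y) = -(-1)*(-2*(Y - 1*7))/8 = -(-1)*(-2*(Y - 7))/8 = -(-1)*(-2*(-7 + Y))/8 = -(-1)*(14 - 2*Y)/8 = -(-14 + 2*Y)/8 = 7/4 - Y/4)
(N(5) + a(11))² = ((7/4 - ¼*5) - 8)² = ((7/4 - 5/4) - 8)² = (½ - 8)² = (-15/2)² = 225/4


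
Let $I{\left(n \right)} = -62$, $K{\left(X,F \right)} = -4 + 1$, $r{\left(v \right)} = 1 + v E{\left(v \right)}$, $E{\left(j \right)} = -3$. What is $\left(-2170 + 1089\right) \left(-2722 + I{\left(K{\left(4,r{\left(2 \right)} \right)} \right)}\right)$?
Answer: $3009504$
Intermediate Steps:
$r{\left(v \right)} = 1 - 3 v$ ($r{\left(v \right)} = 1 + v \left(-3\right) = 1 - 3 v$)
$K{\left(X,F \right)} = -3$
$\left(-2170 + 1089\right) \left(-2722 + I{\left(K{\left(4,r{\left(2 \right)} \right)} \right)}\right) = \left(-2170 + 1089\right) \left(-2722 - 62\right) = \left(-1081\right) \left(-2784\right) = 3009504$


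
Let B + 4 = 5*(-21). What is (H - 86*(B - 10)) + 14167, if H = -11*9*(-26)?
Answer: 26975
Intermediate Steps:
B = -109 (B = -4 + 5*(-21) = -4 - 105 = -109)
H = 2574 (H = -99*(-26) = 2574)
(H - 86*(B - 10)) + 14167 = (2574 - 86*(-109 - 10)) + 14167 = (2574 - 86*(-119)) + 14167 = (2574 + 10234) + 14167 = 12808 + 14167 = 26975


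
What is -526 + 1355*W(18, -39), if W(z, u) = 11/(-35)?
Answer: -6663/7 ≈ -951.86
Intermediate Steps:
W(z, u) = -11/35 (W(z, u) = 11*(-1/35) = -11/35)
-526 + 1355*W(18, -39) = -526 + 1355*(-11/35) = -526 - 2981/7 = -6663/7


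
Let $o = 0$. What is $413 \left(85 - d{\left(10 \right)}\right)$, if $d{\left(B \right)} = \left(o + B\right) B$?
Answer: $-6195$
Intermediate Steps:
$d{\left(B \right)} = B^{2}$ ($d{\left(B \right)} = \left(0 + B\right) B = B B = B^{2}$)
$413 \left(85 - d{\left(10 \right)}\right) = 413 \left(85 - 10^{2}\right) = 413 \left(85 - 100\right) = 413 \left(-15\right) = -6195$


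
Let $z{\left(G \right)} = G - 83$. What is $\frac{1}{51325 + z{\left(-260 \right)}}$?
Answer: $\frac{1}{50982} \approx 1.9615 \cdot 10^{-5}$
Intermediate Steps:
$z{\left(G \right)} = -83 + G$ ($z{\left(G \right)} = G - 83 = -83 + G$)
$\frac{1}{51325 + z{\left(-260 \right)}} = \frac{1}{51325 - 343} = \frac{1}{50982}$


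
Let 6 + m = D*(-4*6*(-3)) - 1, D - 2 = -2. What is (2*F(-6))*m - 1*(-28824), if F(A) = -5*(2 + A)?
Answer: 28544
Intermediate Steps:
D = 0 (D = 2 - 2 = 0)
F(A) = -10 - 5*A
m = -7 (m = -6 + (0*(-4*6*(-3)) - 1) = -6 + (0*(-24*(-3)) - 1) = -6 + (0*72 - 1) = -6 + (0 - 1) = -6 - 1 = -7)
(2*F(-6))*m - 1*(-28824) = (2*(-10 - 5*(-6)))*(-7) - 1*(-28824) = (2*(-10 + 30))*(-7) + 28824 = (2*20)*(-7) + 28824 = 40*(-7) + 28824 = -280 + 28824 = 28544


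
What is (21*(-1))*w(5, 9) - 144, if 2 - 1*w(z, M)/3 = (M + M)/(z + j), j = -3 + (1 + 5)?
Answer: -513/4 ≈ -128.25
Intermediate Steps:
j = 3 (j = -3 + 6 = 3)
w(z, M) = 6 - 6*M/(3 + z) (w(z, M) = 6 - 3*(M + M)/(z + 3) = 6 - 3*2*M/(3 + z) = 6 - 6*M/(3 + z))
(21*(-1))*w(5, 9) - 144 = (21*(-1))*(6*(3 + 5 - 1*9)/(3 + 5)) - 144 = -126*(3 + 5 - 9)/8 - 144 = -126*(-1)/8 - 144 = -21*(-¾) - 144 = 63/4 - 144 = -513/4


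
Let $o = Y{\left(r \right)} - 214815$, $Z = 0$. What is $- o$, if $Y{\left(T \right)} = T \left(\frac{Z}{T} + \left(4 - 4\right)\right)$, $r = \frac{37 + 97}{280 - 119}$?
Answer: $214815$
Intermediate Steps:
$r = \frac{134}{161} \approx 0.8323$
$Y{\left(T \right)} = 0$ ($Y{\left(T \right)} = T \left(\frac{0}{T} + \left(4 - 4\right)\right) = T \left(0 + 0\right) = T 0 = 0$)
$o = -214815$ ($o = 0 - 214815 = -214815$)
$- o = \left(-1\right) \left(-214815\right) = 214815$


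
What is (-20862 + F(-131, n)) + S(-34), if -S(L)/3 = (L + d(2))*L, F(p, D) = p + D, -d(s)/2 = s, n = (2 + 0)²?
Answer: -24865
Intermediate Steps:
n = 4 (n = 2² = 4)
d(s) = -2*s
F(p, D) = D + p
S(L) = -3*L*(-4 + L) (S(L) = -3*(L - 2*2)*L = -3*(L - 4)*L = -3*(-4 + L)*L = -3*L*(-4 + L))
(-20862 + F(-131, n)) + S(-34) = (-20862 + (4 - 131)) + 3*(-34)*(4 - 1*(-34)) = (-20862 - 127) + 3*(-34)*(4 + 34) = -20989 + 3*(-34)*38 = -20989 - 3876 = -24865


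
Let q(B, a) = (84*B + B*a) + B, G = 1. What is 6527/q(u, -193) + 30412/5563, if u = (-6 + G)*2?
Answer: 69154661/6008040 ≈ 11.510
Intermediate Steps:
u = -10 (u = (-6 + 1)*2 = -5*2 = -10)
q(B, a) = 85*B + B*a
6527/q(u, -193) + 30412/5563 = 6527/((-10*(85 - 193))) + 30412/5563 = 6527/((-10*(-108))) + 30412*(1/5563) = 6527/1080 + 30412/5563 = 69154661/6008040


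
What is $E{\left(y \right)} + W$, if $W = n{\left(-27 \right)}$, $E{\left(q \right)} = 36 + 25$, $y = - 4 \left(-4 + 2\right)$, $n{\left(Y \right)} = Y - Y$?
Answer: $61$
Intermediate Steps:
$n{\left(Y \right)} = 0$
$y = 8$ ($y = \left(-4\right) \left(-2\right) = 8$)
$E{\left(q \right)} = 61$
$W = 0$
$E{\left(y \right)} + W = 61 + 0 = 61$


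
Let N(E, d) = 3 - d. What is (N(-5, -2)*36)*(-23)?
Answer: -4140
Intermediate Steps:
(N(-5, -2)*36)*(-23) = ((3 - 1*(-2))*36)*(-23) = ((3 + 2)*36)*(-23) = (5*36)*(-23) = 180*(-23) = -4140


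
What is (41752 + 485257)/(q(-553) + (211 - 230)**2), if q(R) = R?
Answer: -527009/192 ≈ -2744.8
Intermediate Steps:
(41752 + 485257)/(q(-553) + (211 - 230)**2) = (41752 + 485257)/(-553 + (211 - 230)**2) = 527009/(-553 + (-19)**2) = 527009/(-553 + 361) = 527009/(-192) = 527009*(-1/192) = -527009/192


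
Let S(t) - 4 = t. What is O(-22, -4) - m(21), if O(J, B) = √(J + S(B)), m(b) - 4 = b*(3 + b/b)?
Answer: -88 + I*√22 ≈ -88.0 + 4.6904*I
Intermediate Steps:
S(t) = 4 + t
m(b) = 4 + 4*b (m(b) = 4 + b*(3 + b/b) = 4 + b*(3 + 1) = 4 + b*4 = 4 + 4*b)
O(J, B) = √(4 + B + J) (O(J, B) = √(J + (4 + B)) = √(4 + B + J))
O(-22, -4) - m(21) = √(4 - 4 - 22) - (4 + 4*21) = √(-22) - (4 + 84) = I*√22 - 1*88 = I*√22 - 88 = -88 + I*√22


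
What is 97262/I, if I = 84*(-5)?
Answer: -48631/210 ≈ -231.58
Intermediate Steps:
I = -420
97262/I = 97262/(-420) = 97262*(-1/420) = -48631/210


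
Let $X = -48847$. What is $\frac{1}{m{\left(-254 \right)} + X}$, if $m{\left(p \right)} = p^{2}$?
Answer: $\frac{1}{15669} \approx 6.382 \cdot 10^{-5}$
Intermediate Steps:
$\frac{1}{m{\left(-254 \right)} + X} = \frac{1}{\left(-254\right)^{2} - 48847} = \frac{1}{64516 - 48847} = \frac{1}{15669}$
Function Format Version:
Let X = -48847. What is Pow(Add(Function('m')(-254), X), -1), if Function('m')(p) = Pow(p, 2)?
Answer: Rational(1, 15669) ≈ 6.3820e-5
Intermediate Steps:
Pow(Add(Function('m')(-254), X), -1) = Pow(Add(Pow(-254, 2), -48847), -1) = Pow(Add(64516, -48847), -1) = Pow(15669, -1) = Rational(1, 15669)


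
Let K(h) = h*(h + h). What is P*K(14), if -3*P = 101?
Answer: -39592/3 ≈ -13197.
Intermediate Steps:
P = -101/3 (P = -1/3*101 = -101/3 ≈ -33.667)
K(h) = 2*h**2 (K(h) = h*(2*h) = 2*h**2)
P*K(14) = -202*14**2/3 = -202*196/3 = -101/3*392 = -39592/3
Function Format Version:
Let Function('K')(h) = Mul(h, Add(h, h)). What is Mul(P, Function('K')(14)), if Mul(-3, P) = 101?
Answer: Rational(-39592, 3) ≈ -13197.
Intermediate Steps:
P = Rational(-101, 3) (P = Mul(Rational(-1, 3), 101) = Rational(-101, 3) ≈ -33.667)
Function('K')(h) = Mul(2, Pow(h, 2)) (Function('K')(h) = Mul(h, Mul(2, h)) = Mul(2, Pow(h, 2)))
Mul(P, Function('K')(14)) = Mul(Rational(-101, 3), Mul(2, Pow(14, 2))) = Mul(Rational(-101, 3), Mul(2, 196)) = Mul(Rational(-101, 3), 392) = Rational(-39592, 3)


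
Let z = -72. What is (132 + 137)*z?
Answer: -19368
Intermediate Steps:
(132 + 137)*z = (132 + 137)*(-72) = 269*(-72) = -19368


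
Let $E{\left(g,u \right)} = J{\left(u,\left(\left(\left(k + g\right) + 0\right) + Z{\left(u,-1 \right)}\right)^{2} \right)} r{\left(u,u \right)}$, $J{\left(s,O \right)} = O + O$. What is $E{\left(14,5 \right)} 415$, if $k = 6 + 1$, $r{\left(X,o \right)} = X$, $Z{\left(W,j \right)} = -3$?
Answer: $1344600$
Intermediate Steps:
$k = 7$
$J{\left(s,O \right)} = 2 O$
$E{\left(g,u \right)} = 2 u \left(4 + g\right)^{2}$ ($E{\left(g,u \right)} = 2 \left(\left(\left(7 + g\right) + 0\right) - 3\right)^{2} u = 2 \left(\left(7 + g\right) - 3\right)^{2} u = 2 \left(4 + g\right)^{2} u = 2 u \left(4 + g\right)^{2}$)
$E{\left(14,5 \right)} 415 = 2 \cdot 5 \left(4 + 14\right)^{2} \cdot 415 = 2 \cdot 5 \cdot 18^{2} \cdot 415 = 2 \cdot 5 \cdot 324 \cdot 415 = 3240 \cdot 415 = 1344600$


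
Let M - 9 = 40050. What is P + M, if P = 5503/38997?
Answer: 1562186326/38997 ≈ 40059.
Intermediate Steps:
P = 5503/38997 (P = 5503*(1/38997) = 5503/38997 ≈ 0.14111)
M = 40059 (M = 9 + 40050 = 40059)
P + M = 5503/38997 + 40059 = 1562186326/38997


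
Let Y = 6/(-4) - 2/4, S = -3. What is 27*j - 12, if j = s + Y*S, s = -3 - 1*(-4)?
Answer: 177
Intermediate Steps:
s = 1 (s = -3 + 4 = 1)
Y = -2 (Y = 6*(-¼) - 2*¼ = -3/2 - ½ = -2)
j = 7 (j = 1 - 2*(-3) = 1 + 6 = 7)
27*j - 12 = 27*7 - 12 = 189 - 12 = 177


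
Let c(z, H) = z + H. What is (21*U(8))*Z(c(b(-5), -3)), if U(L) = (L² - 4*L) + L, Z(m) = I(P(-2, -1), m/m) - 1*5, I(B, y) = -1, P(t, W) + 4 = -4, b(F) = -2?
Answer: -5040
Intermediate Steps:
P(t, W) = -8 (P(t, W) = -4 - 4 = -8)
c(z, H) = H + z
Z(m) = -6 (Z(m) = -1 - 1*5 = -1 - 5 = -6)
U(L) = L² - 3*L
(21*U(8))*Z(c(b(-5), -3)) = (21*(8*(-3 + 8)))*(-6) = (21*(8*5))*(-6) = (21*40)*(-6) = 840*(-6) = -5040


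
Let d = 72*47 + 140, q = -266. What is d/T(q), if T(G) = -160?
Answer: -881/40 ≈ -22.025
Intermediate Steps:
d = 3524 (d = 3384 + 140 = 3524)
d/T(q) = 3524/(-160) = 3524*(-1/160) = -881/40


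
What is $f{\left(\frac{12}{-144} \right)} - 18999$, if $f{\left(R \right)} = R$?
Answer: $- \frac{227989}{12} \approx -18999.0$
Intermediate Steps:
$f{\left(\frac{12}{-144} \right)} - 18999 = \frac{12}{-144} - 18999 = 12 \left(- \frac{1}{144}\right) - 18999 = - \frac{1}{12} - 18999 = - \frac{227989}{12}$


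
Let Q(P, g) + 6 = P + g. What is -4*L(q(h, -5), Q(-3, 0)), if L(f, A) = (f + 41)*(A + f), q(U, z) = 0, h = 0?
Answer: 1476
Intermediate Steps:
Q(P, g) = -6 + P + g (Q(P, g) = -6 + (P + g) = -6 + P + g)
L(f, A) = (41 + f)*(A + f)
-4*L(q(h, -5), Q(-3, 0)) = -4*(0² + 41*(-6 - 3 + 0) + 41*0 + (-6 - 3 + 0)*0) = -4*(0 + 41*(-9) + 0 - 9*0) = -4*(0 - 369 + 0 + 0) = -4*(-369) = 1476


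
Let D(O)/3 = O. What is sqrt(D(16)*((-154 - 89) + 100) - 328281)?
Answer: I*sqrt(335145) ≈ 578.92*I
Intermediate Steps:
D(O) = 3*O
sqrt(D(16)*((-154 - 89) + 100) - 328281) = sqrt((3*16)*((-154 - 89) + 100) - 328281) = sqrt(48*(-243 + 100) - 328281) = sqrt(48*(-143) - 328281) = sqrt(-6864 - 328281) = sqrt(-335145) = I*sqrt(335145)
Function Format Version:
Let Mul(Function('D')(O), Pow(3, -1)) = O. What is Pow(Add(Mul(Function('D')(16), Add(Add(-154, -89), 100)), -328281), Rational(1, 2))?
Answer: Mul(I, Pow(335145, Rational(1, 2))) ≈ Mul(578.92, I)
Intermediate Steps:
Function('D')(O) = Mul(3, O)
Pow(Add(Mul(Function('D')(16), Add(Add(-154, -89), 100)), -328281), Rational(1, 2)) = Pow(Add(Mul(Mul(3, 16), Add(Add(-154, -89), 100)), -328281), Rational(1, 2)) = Pow(Add(Mul(48, Add(-243, 100)), -328281), Rational(1, 2)) = Pow(Add(Mul(48, -143), -328281), Rational(1, 2)) = Pow(Add(-6864, -328281), Rational(1, 2)) = Pow(-335145, Rational(1, 2)) = Mul(I, Pow(335145, Rational(1, 2)))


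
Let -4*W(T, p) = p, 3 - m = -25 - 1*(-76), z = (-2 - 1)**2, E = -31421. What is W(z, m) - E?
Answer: 31433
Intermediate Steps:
z = 9 (z = (-3)**2 = 9)
m = -48 (m = 3 - (-25 - 1*(-76)) = 3 - (-25 + 76) = 3 - 1*51 = 3 - 51 = -48)
W(T, p) = -p/4
W(z, m) - E = -1/4*(-48) - 1*(-31421) = 12 + 31421 = 31433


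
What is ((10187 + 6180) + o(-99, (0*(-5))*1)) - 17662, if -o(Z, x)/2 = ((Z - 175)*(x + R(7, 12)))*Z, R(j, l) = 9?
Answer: -489563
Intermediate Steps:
o(Z, x) = -2*Z*(-175 + Z)*(9 + x) (o(Z, x) = -2*(Z - 175)*(x + 9)*Z = -2*(-175 + Z)*(9 + x)*Z = -2*Z*(-175 + Z)*(9 + x))
((10187 + 6180) + o(-99, (0*(-5))*1)) - 17662 = ((10187 + 6180) + 2*(-99)*(1575 - 9*(-99) + 175*((0*(-5))*1) - 1*(-99)*(0*(-5))*1)) - 17662 = (16367 + 2*(-99)*(1575 + 891 + 175*(0*1) - 1*(-99)*0*1)) - 17662 = (16367 + 2*(-99)*(1575 + 891 + 175*0 - 1*(-99)*0)) - 17662 = (16367 + 2*(-99)*(1575 + 891 + 0 + 0)) - 17662 = (16367 + 2*(-99)*2466) - 17662 = (16367 - 488268) - 17662 = -471901 - 17662 = -489563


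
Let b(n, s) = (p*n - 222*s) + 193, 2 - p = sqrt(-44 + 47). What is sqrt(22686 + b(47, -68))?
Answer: sqrt(38069 - 47*sqrt(3)) ≈ 194.90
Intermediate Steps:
p = 2 - sqrt(3) (p = 2 - sqrt(-44 + 47) = 2 - sqrt(3) ≈ 0.26795)
b(n, s) = 193 - 222*s + n*(2 - sqrt(3)) (b(n, s) = ((2 - sqrt(3))*n - 222*s) + 193 = (n*(2 - sqrt(3)) - 222*s) + 193 = (-222*s + n*(2 - sqrt(3))) + 193 = 193 - 222*s + n*(2 - sqrt(3)))
sqrt(22686 + b(47, -68)) = sqrt(22686 + (193 - 222*(-68) + 47*(2 - sqrt(3)))) = sqrt(22686 + (193 + 15096 + (94 - 47*sqrt(3)))) = sqrt(22686 + (15383 - 47*sqrt(3))) = sqrt(38069 - 47*sqrt(3))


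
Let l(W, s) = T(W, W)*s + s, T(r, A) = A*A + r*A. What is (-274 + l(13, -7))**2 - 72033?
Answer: 6934576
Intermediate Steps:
T(r, A) = A**2 + A*r
l(W, s) = s + 2*s*W**2 (l(W, s) = (W*(W + W))*s + s = (W*(2*W))*s + s = (2*W**2)*s + s = 2*s*W**2 + s = s + 2*s*W**2)
(-274 + l(13, -7))**2 - 72033 = (-274 - 7*(1 + 2*13**2))**2 - 72033 = (-274 - 7*(1 + 2*169))**2 - 72033 = (-274 - 7*(1 + 338))**2 - 72033 = (-274 - 7*339)**2 - 72033 = (-274 - 2373)**2 - 72033 = (-2647)**2 - 72033 = 7006609 - 72033 = 6934576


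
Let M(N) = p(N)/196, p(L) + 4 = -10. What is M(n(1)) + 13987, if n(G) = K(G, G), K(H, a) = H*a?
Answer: 195817/14 ≈ 13987.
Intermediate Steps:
n(G) = G**2 (n(G) = G*G = G**2)
p(L) = -14 (p(L) = -4 - 10 = -14)
M(N) = -1/14 (M(N) = -14/196 = -14*1/196 = -1/14)
M(n(1)) + 13987 = -1/14 + 13987 = 195817/14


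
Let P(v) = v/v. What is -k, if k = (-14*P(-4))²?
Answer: -196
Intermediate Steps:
P(v) = 1
k = 196 (k = (-14*1)² = (-14)² = 196)
-k = -1*196 = -196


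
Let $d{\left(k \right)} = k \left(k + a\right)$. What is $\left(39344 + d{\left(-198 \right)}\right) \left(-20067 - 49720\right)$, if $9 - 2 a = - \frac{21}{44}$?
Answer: $- \frac{21664606493}{4} \approx -5.4161 \cdot 10^{9}$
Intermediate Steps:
$a = \frac{417}{88}$ ($a = \frac{9}{2} - \frac{\left(-21\right) \frac{1}{44}}{2} = \frac{9}{2} - - \frac{21}{88} = \frac{9}{2} + \frac{21}{88} = \frac{417}{88} \approx 4.7386$)
$d{\left(k \right)} = k \left(\frac{417}{88} + k\right)$ ($d{\left(k \right)} = k \left(k + \frac{417}{88}\right) = k \left(\frac{417}{88} + k\right)$)
$\left(39344 + d{\left(-198 \right)}\right) \left(-20067 - 49720\right) = \left(39344 + \frac{1}{88} \left(-198\right) \left(417 + 88 \left(-198\right)\right)\right) \left(-20067 - 49720\right) = \left(39344 + \frac{1}{88} \left(-198\right) \left(417 - 17424\right)\right) \left(-69787\right) = \left(39344 + \frac{1}{88} \left(-198\right) \left(-17007\right)\right) \left(-69787\right) = \left(39344 + \frac{153063}{4}\right) \left(-69787\right) = \frac{310439}{4} \left(-69787\right) = - \frac{21664606493}{4}$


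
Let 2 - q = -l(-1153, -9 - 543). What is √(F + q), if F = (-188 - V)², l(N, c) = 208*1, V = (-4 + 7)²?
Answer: √39019 ≈ 197.53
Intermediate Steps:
V = 9 (V = 3² = 9)
l(N, c) = 208
q = 210 (q = 2 - (-1)*208 = 2 - 1*(-208) = 2 + 208 = 210)
F = 38809 (F = (-188 - 1*9)² = (-188 - 9)² = (-197)² = 38809)
√(F + q) = √(38809 + 210) = √39019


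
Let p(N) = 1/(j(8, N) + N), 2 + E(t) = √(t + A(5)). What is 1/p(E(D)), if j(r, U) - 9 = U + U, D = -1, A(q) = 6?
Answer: 3 + 3*√5 ≈ 9.7082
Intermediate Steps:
j(r, U) = 9 + 2*U (j(r, U) = 9 + (U + U) = 9 + 2*U)
E(t) = -2 + √(6 + t) (E(t) = -2 + √(t + 6) = -2 + √(6 + t))
p(N) = 1/(9 + 3*N) (p(N) = 1/((9 + 2*N) + N) = 1/(9 + 3*N))
1/p(E(D)) = 1/(1/(3*(3 + (-2 + √(6 - 1))))) = 1/(1/(3*(3 + (-2 + √5)))) = 1/(1/(3*(1 + √5))) = 3 + 3*√5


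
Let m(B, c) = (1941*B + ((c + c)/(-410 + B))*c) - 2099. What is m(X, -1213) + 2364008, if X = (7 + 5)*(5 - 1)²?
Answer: 296597960/109 ≈ 2.7211e+6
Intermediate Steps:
X = 192 (X = 12*4² = 12*16 = 192)
m(B, c) = -2099 + 1941*B + 2*c²/(-410 + B) (m(B, c) = (1941*B + ((2*c)/(-410 + B))*c) - 2099 = (1941*B + (2*c/(-410 + B))*c) - 2099 = (1941*B + 2*c²/(-410 + B)) - 2099 = -2099 + 1941*B + 2*c²/(-410 + B))
m(X, -1213) + 2364008 = (860590 - 797909*192 + 2*(-1213)² + 1941*192²)/(-410 + 192) + 2364008 = (860590 - 153198528 + 2*1471369 + 1941*36864)/(-218) + 2364008 = -(860590 - 153198528 + 2942738 + 71553024)/218 + 2364008 = -1/218*(-77842176) + 2364008 = 38921088/109 + 2364008 = 296597960/109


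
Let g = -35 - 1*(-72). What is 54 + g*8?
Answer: 350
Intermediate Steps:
g = 37 (g = -35 + 72 = 37)
54 + g*8 = 54 + 37*8 = 54 + 296 = 350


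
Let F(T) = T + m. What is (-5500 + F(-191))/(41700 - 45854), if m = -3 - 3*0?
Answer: 2847/2077 ≈ 1.3707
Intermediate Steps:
m = -3 (m = -3 + 0 = -3)
F(T) = -3 + T (F(T) = T - 3 = -3 + T)
(-5500 + F(-191))/(41700 - 45854) = (-5500 + (-3 - 191))/(41700 - 45854) = (-5500 - 194)/(-4154) = -5694*(-1/4154) = 2847/2077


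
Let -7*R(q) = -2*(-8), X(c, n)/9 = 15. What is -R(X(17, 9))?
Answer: 16/7 ≈ 2.2857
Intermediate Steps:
X(c, n) = 135 (X(c, n) = 9*15 = 135)
R(q) = -16/7 (R(q) = -(-1)*2*(-8)/7 = -(-1)*(-16)/7 = -⅐*16 = -16/7)
-R(X(17, 9)) = -1*(-16/7) = 16/7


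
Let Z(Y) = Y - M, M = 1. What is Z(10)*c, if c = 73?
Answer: 657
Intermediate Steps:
Z(Y) = -1 + Y (Z(Y) = Y - 1*1 = Y - 1 = -1 + Y)
Z(10)*c = (-1 + 10)*73 = 9*73 = 657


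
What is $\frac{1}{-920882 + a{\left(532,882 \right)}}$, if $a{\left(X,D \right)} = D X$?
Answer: $- \frac{1}{451658} \approx -2.2141 \cdot 10^{-6}$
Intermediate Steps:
$\frac{1}{-920882 + a{\left(532,882 \right)}} = \frac{1}{-920882 + 882 \cdot 532} = \frac{1}{-920882 + 469224} = \frac{1}{-451658} = - \frac{1}{451658}$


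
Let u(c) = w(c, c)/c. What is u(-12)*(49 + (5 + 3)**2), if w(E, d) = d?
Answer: 113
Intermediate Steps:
u(c) = 1 (u(c) = c/c = 1)
u(-12)*(49 + (5 + 3)**2) = 1*(49 + (5 + 3)**2) = 1*(49 + 8**2) = 1*(49 + 64) = 1*113 = 113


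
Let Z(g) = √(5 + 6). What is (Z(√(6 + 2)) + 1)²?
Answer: (1 + √11)² ≈ 18.633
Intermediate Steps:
Z(g) = √11
(Z(√(6 + 2)) + 1)² = (√11 + 1)² = (1 + √11)²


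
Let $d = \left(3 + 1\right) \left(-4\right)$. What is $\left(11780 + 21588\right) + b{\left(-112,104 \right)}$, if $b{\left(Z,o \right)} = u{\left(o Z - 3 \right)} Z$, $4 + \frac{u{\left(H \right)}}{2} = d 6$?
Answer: $55768$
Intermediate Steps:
$d = -16$ ($d = 4 \left(-4\right) = -16$)
$u{\left(H \right)} = -200$ ($u{\left(H \right)} = -8 + 2 \left(\left(-16\right) 6\right) = -8 + 2 \left(-96\right) = -8 - 192 = -200$)
$b{\left(Z,o \right)} = - 200 Z$
$\left(11780 + 21588\right) + b{\left(-112,104 \right)} = \left(11780 + 21588\right) - -22400 = 33368 + 22400 = 55768$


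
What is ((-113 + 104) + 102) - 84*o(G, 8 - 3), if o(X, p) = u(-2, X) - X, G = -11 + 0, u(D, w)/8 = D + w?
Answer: 7905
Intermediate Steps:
u(D, w) = 8*D + 8*w (u(D, w) = 8*(D + w) = 8*D + 8*w)
G = -11
o(X, p) = -16 + 7*X (o(X, p) = (8*(-2) + 8*X) - X = (-16 + 8*X) - X = -16 + 7*X)
((-113 + 104) + 102) - 84*o(G, 8 - 3) = ((-113 + 104) + 102) - 84*(-16 + 7*(-11)) = (-9 + 102) - 84*(-16 - 77) = 93 - 84*(-93) = 93 + 7812 = 7905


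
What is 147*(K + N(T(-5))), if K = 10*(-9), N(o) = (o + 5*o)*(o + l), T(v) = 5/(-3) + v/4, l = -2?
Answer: -4655/8 ≈ -581.88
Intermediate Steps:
T(v) = -5/3 + v/4 (T(v) = 5*(-⅓) + v*(¼) = -5/3 + v/4)
N(o) = 6*o*(-2 + o) (N(o) = (o + 5*o)*(o - 2) = (6*o)*(-2 + o) = 6*o*(-2 + o))
K = -90
147*(K + N(T(-5))) = 147*(-90 + 6*(-5/3 + (¼)*(-5))*(-2 + (-5/3 + (¼)*(-5)))) = 147*(-90 + 6*(-5/3 - 5/4)*(-2 + (-5/3 - 5/4))) = 147*(-90 + 6*(-35/12)*(-2 - 35/12)) = 147*(-90 + 6*(-35/12)*(-59/12)) = 147*(-90 + 2065/24) = 147*(-95/24) = -4655/8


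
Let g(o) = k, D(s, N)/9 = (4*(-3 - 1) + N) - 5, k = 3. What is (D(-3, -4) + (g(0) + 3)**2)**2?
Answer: 35721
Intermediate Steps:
D(s, N) = -189 + 9*N (D(s, N) = 9*((4*(-3 - 1) + N) - 5) = 9*((4*(-4) + N) - 5) = 9*((-16 + N) - 5) = 9*(-21 + N) = -189 + 9*N)
g(o) = 3
(D(-3, -4) + (g(0) + 3)**2)**2 = ((-189 + 9*(-4)) + (3 + 3)**2)**2 = ((-189 - 36) + 6**2)**2 = (-225 + 36)**2 = (-189)**2 = 35721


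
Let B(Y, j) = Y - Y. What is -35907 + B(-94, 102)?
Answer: -35907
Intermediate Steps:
B(Y, j) = 0
-35907 + B(-94, 102) = -35907 + 0 = -35907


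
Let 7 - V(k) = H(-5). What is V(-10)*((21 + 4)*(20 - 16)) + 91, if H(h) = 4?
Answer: 391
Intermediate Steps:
V(k) = 3 (V(k) = 7 - 1*4 = 7 - 4 = 3)
V(-10)*((21 + 4)*(20 - 16)) + 91 = 3*((21 + 4)*(20 - 16)) + 91 = 3*(25*4) + 91 = 3*100 + 91 = 300 + 91 = 391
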